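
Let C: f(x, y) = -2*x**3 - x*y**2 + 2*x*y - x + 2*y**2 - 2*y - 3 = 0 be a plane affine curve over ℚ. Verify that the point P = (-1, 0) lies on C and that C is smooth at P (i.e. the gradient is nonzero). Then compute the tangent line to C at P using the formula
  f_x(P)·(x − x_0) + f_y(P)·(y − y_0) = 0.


Tangent line at P: -7*x - 4*y - 7 = 0.

Step 1: f(-1, 0) = 0, so P lies on C.
Step 2: partial derivatives
  f_x(x, y) = -6*x**2 - y**2 + 2*y - 1, f_y(x, y) = -2*x*y + 2*x + 4*y - 2.
  f_x(P) = -7, f_y(P) = -4 (gradient nonzero, so P is smooth).
Step 3: tangent line at P: -7·(x − -1) + -4·(y − 0) = 0.
Expanding: -7*x - 4*y - 7 = 0.


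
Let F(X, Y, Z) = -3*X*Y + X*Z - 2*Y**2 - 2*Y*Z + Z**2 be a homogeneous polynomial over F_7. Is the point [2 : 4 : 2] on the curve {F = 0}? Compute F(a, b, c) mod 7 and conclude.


F(2,4,2) ≡ 6 (mod 7); P is NOT on the curve.

Evaluate F(2, 4, 2) term-by-term (mod 7).
  -3*X*Y ↦ -3·2·4·1 = -24
  X*Z ↦ 1·2·1·2 = 4
  -2*Y**2 ↦ -2·1·16·1 = -32
  -2*Y*Z ↦ -2·1·4·2 = -16
  Z**2 ↦ 1·1·1·4 = 4
Sum: F(2, 4, 2) = (-24) + (4) + (-32) + (-16) + (4) = -64.
Reducing mod 7: -64 ≡ 6 (mod 7).
Since F(a, b, c) ≡ 6 ≠ 0 (mod 7), P does NOT lie on the curve.


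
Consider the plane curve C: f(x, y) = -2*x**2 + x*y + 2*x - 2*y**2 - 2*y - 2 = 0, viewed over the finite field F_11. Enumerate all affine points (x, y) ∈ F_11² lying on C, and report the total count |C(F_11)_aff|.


Affine F_11-points: {(4, 5), (4, 7), (5, 2), (5, 5), (6, 6), (6, 7), (8, 1), (8, 2), (9, 3), (9, 6), (10, 1), (10, 3)}; count = 12.

For each of the 121 pairs (x, y) ∈ F_11², evaluate f(x, y) mod 11. Record the zeros.
  x = 0: [0↦9, 1↦5, 2↦8, 3↦7, 4↦2, 5↦4, 6↦2, 7↦7, 8↦8, 9↦5, 10↦9]  zeros at y ∈ ∅
  x = 1: [0↦9, 1↦6, 2↦10, 3↦10, 4↦6, 5↦9, 6↦8, 7↦3, 8↦5, 9↦3, 10↦8]  zeros at y ∈ ∅
  x = 2: [0↦5, 1↦3, 2↦8, 3↦9, 4↦6, 5↦10, 6↦10, 7↦6, 8↦9, 9↦8, 10↦3]  zeros at y ∈ ∅
  x = 3: [0↦8, 1↦7, 2↦2, 3↦4, 4↦2, 5↦7, 6↦8, 7↦5, 8↦9, 9↦9, 10↦5]  zeros at y ∈ ∅
  x = 4: [0↦7, 1↦7, 2↦3, 3↦6, 4↦5, 5↦0, 6↦2, 7↦0, 8↦5, 9↦6, 10↦3]  zeros at y ∈ {5, 7}
  x = 5: [0↦2, 1↦3, 2↦0, 3↦4, 4↦4, 5↦0, 6↦3, 7↦2, 8↦8, 9↦10, 10↦8]  zeros at y ∈ {2, 5}
  x = 6: [0↦4, 1↦6, 2↦4, 3↦9, 4↦10, 5↦7, 6↦0, 7↦0, 8↦7, 9↦10, 10↦9]  zeros at y ∈ {6, 7}
  x = 7: [0↦2, 1↦5, 2↦4, 3↦10, 4↦1, 5↦10, 6↦4, 7↦5, 8↦2, 9↦6, 10↦6]  zeros at y ∈ ∅
  x = 8: [0↦7, 1↦0, 2↦0, 3↦7, 4↦10, 5↦9, 6↦4, 7↦6, 8↦4, 9↦9, 10↦10]  zeros at y ∈ {1, 2}
  x = 9: [0↦8, 1↦2, 2↦3, 3↦0, 4↦4, 5↦4, 6↦0, 7↦3, 8↦2, 9↦8, 10↦10]  zeros at y ∈ {3, 6}
  x = 10: [0↦5, 1↦0, 2↦2, 3↦0, 4↦5, 5↦6, 6↦3, 7↦7, 8↦7, 9↦3, 10↦6]  zeros at y ∈ {1, 3}
Collecting zeros: affine points = {(4, 5), (4, 7), (5, 2), (5, 5), (6, 6), (6, 7), (8, 1), (8, 2), (9, 3), (9, 6), (10, 1), (10, 3)}.
Total count |C(F_11)_aff| = 12.


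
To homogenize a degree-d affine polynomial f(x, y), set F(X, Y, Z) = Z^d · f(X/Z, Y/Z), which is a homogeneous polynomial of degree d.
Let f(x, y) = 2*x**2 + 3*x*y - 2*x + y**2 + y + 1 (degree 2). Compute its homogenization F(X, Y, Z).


F(X, Y, Z) = 2*X**2 + 3*X*Y - 2*X*Z + Y**2 + Y*Z + Z**2

deg(f) = 2.
Substitute x = X/Z, y = Y/Z into f, then multiply by Z^2.
  monomial 2·x^2·y^0 ↦ 2·X^2·Y^0·Z^0.
  monomial 3·x^1·y^1 ↦ 3·X^1·Y^1·Z^0.
  monomial -2·x^1·y^0 ↦ -2·X^1·Y^0·Z^1.
  monomial 1·x^0·y^2 ↦ 1·X^0·Y^2·Z^0.
  monomial 1·x^0·y^1 ↦ 1·X^0·Y^1·Z^1.
  monomial 1·x^0·y^0 ↦ 1·X^0·Y^0·Z^2.
Collecting: F(X, Y, Z) = 2*X**2 + 3*X*Y - 2*X*Z + Y**2 + Y*Z + Z**2.


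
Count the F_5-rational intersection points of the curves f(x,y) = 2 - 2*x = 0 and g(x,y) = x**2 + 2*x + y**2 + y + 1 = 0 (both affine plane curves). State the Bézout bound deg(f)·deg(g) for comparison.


Common zeros: {(1, 2)}; count = 1; Bézout bound = 2.

deg(f) = 1, deg(g) = 2, so Bézout bound = 2.
Scan x ∈ F_5. For each x, list the y ∈ F_5 with f(x, y) ≡ 0 and those with g(x, y) ≡ 0 (mod 5); the common zeros in that column are the intersection.
  x = 0: f ≡ 0 at y ∈ ∅; g ≡ 0 at y ∈ ∅; common: ∅.
  x = 1: f ≡ 0 at y ∈ {0, 1, 2, 3, 4}; g ≡ 0 at y ∈ {2}; common: {2}.
  x = 2: f ≡ 0 at y ∈ ∅; g ≡ 0 at y ∈ {2}; common: ∅.
  x = 3: f ≡ 0 at y ∈ ∅; g ≡ 0 at y ∈ ∅; common: ∅.
  x = 4: f ≡ 0 at y ∈ ∅; g ≡ 0 at y ∈ {0, 4}; common: ∅.
Collecting: common zeros = {(1, 2)}, so the count is 1.
Comparison with the Bézout bound: 1 ≤ 2 = deg(f)·deg(g), as expected for curves with no common component (the affine F_5-count falls short of the bound because intersections may lie at infinity, over extension fields, or carry multiplicity).


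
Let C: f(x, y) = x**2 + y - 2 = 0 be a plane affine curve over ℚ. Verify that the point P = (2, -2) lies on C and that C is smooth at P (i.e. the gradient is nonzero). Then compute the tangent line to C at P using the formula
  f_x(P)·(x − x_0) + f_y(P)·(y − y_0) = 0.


Tangent line at P: 4*x + y - 6 = 0.

Step 1: f(2, -2) = 0, so P lies on C.
Step 2: partial derivatives
  f_x(x, y) = 2*x, f_y(x, y) = 1.
  f_x(P) = 4, f_y(P) = 1 (gradient nonzero, so P is smooth).
Step 3: tangent line at P: 4·(x − 2) + 1·(y − -2) = 0.
Expanding: 4*x + y - 6 = 0.


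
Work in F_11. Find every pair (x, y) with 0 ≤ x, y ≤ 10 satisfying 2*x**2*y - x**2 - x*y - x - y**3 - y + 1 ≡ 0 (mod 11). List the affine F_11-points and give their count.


Affine F_11-points: {(0, 9), (1, 10), (3, 0), (3, 5), (3, 6), (5, 5), (6, 8), (7, 0), (8, 4), (9, 9), (10, 4), (10, 8), (10, 10)}; count = 13.

For each of the 121 pairs (x, y) ∈ F_11², evaluate f(x, y) mod 11. Record the zeros.
  x = 0: [0↦1, 1↦10, 2↦2, 3↦4, 4↦10, 5↦3, 6↦10, 7↦3, 8↦9, 9↦0, 10↦3]  zeros at y ∈ {9}
  x = 1: [0↦10, 1↦9, 2↦2, 3↦5, 4↦1, 5↦6, 6↦3, 7↦8, 8↦4, 9↦7, 10↦0]  zeros at y ∈ {10}
  x = 2: [0↦6, 1↦10, 2↦8, 3↦5, 4↦6, 5↦5, 6↦7, 7↦6, 8↦7, 9↦4, 10↦2]  zeros at y ∈ ∅
  x = 3: [0↦0, 1↦2, 2↦9, 3↦4, 4↦3, 5↦0, 6↦0, 7↦8, 8↦7, 9↦2, 10↦9]  zeros at y ∈ {0, 5, 6}
  x = 4: [0↦3, 1↦7, 2↦5, 3↦2, 4↦3, 5↦2, 6↦4, 7↦3, 8↦4, 9↦1, 10↦10]  zeros at y ∈ ∅
  x = 5: [0↦4, 1↦3, 2↦7, 3↦10, 4↦6, 5↦0, 6↦8, 7↦2, 8↦9, 9↦1, 10↦5]  zeros at y ∈ {5}
  x = 6: [0↦3, 1↦1, 2↦4, 3↦6, 4↦1, 5↦5, 6↦1, 7↦5, 8↦0, 9↦2, 10↦5]  zeros at y ∈ {8}
  x = 7: [0↦0, 1↦1, 2↦7, 3↦1, 4↦10, 5↦6, 6↦5, 7↦1, 8↦10, 9↦4, 10↦10]  zeros at y ∈ {0}
  x = 8: [0↦6, 1↦3, 2↦5, 3↦6, 4↦0, 5↦3, 6↦9, 7↦1, 8↦6, 9↦7, 10↦9]  zeros at y ∈ {4}
  x = 9: [0↦10, 1↦7, 2↦9, 3↦10, 4↦4, 5↦7, 6↦2, 7↦5, 8↦10, 9↦0, 10↦2]  zeros at y ∈ {9}
  x = 10: [0↦1, 1↦2, 2↦8, 3↦2, 4↦0, 5↦7, 6↦6, 7↦2, 8↦0, 9↦5, 10↦0]  zeros at y ∈ {4, 8, 10}
Collecting zeros: affine points = {(0, 9), (1, 10), (3, 0), (3, 5), (3, 6), (5, 5), (6, 8), (7, 0), (8, 4), (9, 9), (10, 4), (10, 8), (10, 10)}.
Total count |C(F_11)_aff| = 13.


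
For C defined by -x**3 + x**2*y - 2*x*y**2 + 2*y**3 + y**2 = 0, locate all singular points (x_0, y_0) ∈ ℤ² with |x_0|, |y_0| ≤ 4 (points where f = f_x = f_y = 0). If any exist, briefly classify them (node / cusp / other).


Singular points: {(0, 0)}; classification: cusp.

Compute partial derivatives:
  f_x = -3*x**2 + 2*x*y - 2*y**2.
  f_y = x**2 - 4*x*y + 6*y**2 + 2*y.
Scan x_0 ∈ {−4, ..., 4}. For each x_0, f_y(x_0, y) is a polynomial in y; find its integer roots y ∈ {−4, ..., 4}, then test f_x and f at those candidates.
  x = -4: f_y(-4, y) = 6*y**2 + 18*y + 16; no integer root y with |y| ≤ 4.
  x = -3: f_y(-3, y) = 6*y**2 + 14*y + 9; no integer root y with |y| ≤ 4.
  x = -2: f_y(-2, y) = 6*y**2 + 10*y + 4; vanishes at y ∈ {-1}. (-2, -1): f_x = -10 ≠ 0.
  x = -1: f_y(-1, y) = 6*y**2 + 6*y + 1; no integer root y with |y| ≤ 4.
  x = 0: f_y(0, y) = 6*y**2 + 2*y; vanishes at y ∈ {0}. (0, 0): f_x = 0, f = 0 — SINGULAR.
  x = 1: f_y(1, y) = 6*y**2 - 2*y + 1; no integer root y with |y| ≤ 4.
  x = 2: f_y(2, y) = 6*y**2 - 6*y + 4; no integer root y with |y| ≤ 4.
  x = 3: f_y(3, y) = 6*y**2 - 10*y + 9; no integer root y with |y| ≤ 4.
  x = 4: f_y(4, y) = 6*y**2 - 14*y + 16; no integer root y with |y| ≤ 4.
Only singular point on the grid: (0, 0).
Classify: substitute x = 0 + u, y = 0 + v and expand: f = -u**3 + u**2*v - 2*u*v**2 + 2*v**3 + v**2.
No constant or linear terms (consistent with a singular point). Quadratic part: v**2. Cubic part: -u**3 + u**2*v - 2*u*v**2 + 2*v**3.
The quadratic part v**2 is a perfect square, so there is a single (double) tangent line v = 0, i.e. y = 0. Restricting the cubic part to that line (v = 0) leaves -u**3 ≠ 0, so f is not divisible by v and the branch is v² ≈ u**3 to lowest order — this is a cusp.
Classification: cusp.


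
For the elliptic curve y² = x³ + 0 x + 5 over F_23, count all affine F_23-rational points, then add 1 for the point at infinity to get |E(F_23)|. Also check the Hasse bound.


Affine points = {(1, 11), (1, 12), (2, 6), (2, 17), (3, 3), (3, 20), (4, 0), (7, 7), (7, 16), (10, 4), (10, 19), (11, 5), (11, 18), (12, 10), (12, 13), (14, 9), (14, 14), (18, 8), (18, 15), (20, 1), (20, 22), (22, 2), (22, 21)}; affine count = 23; |E(F_23)| = 24.

Discriminant check: Δ ∝ 4a³ + 27b² = 4·0³ + 27·5² = 4·0 + 27·25 ≡ 8 (mod 23). Nonzero ⇒ E is nonsingular.
For each x ∈ F_23, compute rhs = x³ + 0·x + 5 mod 23, then count y ∈ F_23 with y² ≡ rhs.
  x = 0: rhs = 5, matching y values: none (0 points).
  x = 1: rhs = 6, matching y values: 11, 12 (2 points).
  x = 2: rhs = 13, matching y values: 6, 17 (2 points).
  x = 3: rhs = 9, matching y values: 3, 20 (2 points).
  x = 4: rhs = 0, matching y values: 0 (1 points).
  x = 5: rhs = 15, matching y values: none (0 points).
  x = 6: rhs = 14, matching y values: none (0 points).
  x = 7: rhs = 3, matching y values: 7, 16 (2 points).
  x = 8: rhs = 11, matching y values: none (0 points).
  x = 9: rhs = 21, matching y values: none (0 points).
  x = 10: rhs = 16, matching y values: 4, 19 (2 points).
  x = 11: rhs = 2, matching y values: 5, 18 (2 points).
  x = 12: rhs = 8, matching y values: 10, 13 (2 points).
  x = 13: rhs = 17, matching y values: none (0 points).
  x = 14: rhs = 12, matching y values: 9, 14 (2 points).
  x = 15: rhs = 22, matching y values: none (0 points).
  x = 16: rhs = 7, matching y values: none (0 points).
  x = 17: rhs = 19, matching y values: none (0 points).
  x = 18: rhs = 18, matching y values: 8, 15 (2 points).
  x = 19: rhs = 10, matching y values: none (0 points).
  x = 20: rhs = 1, matching y values: 1, 22 (2 points).
  x = 21: rhs = 20, matching y values: none (0 points).
  x = 22: rhs = 4, matching y values: 2, 21 (2 points).
Total affine count: 23.
Full point count |E(F_23)| = 23 + 1 = 24.
Hasse bound: |24 − (23+1)| = |0| = 0 ≤ 2√23 ≈ 9.5917 ✓.


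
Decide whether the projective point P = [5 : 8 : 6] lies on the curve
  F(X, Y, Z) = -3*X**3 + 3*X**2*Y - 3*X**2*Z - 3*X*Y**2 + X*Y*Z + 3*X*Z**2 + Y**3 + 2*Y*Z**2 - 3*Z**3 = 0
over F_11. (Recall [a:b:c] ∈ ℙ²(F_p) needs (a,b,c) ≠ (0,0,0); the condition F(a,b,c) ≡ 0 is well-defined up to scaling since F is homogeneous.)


F(5,8,6) ≡ 2 (mod 11); P is NOT on the curve.

Evaluate F(5, 8, 6) term-by-term (mod 11).
  -3*X**3 ↦ -3·125·1·1 = -375
  3*X**2*Y ↦ 3·25·8·1 = 600
  -3*X**2*Z ↦ -3·25·1·6 = -450
  -3*X*Y**2 ↦ -3·5·64·1 = -960
  X*Y*Z ↦ 1·5·8·6 = 240
  3*X*Z**2 ↦ 3·5·1·36 = 540
  Y**3 ↦ 1·1·512·1 = 512
  2*Y*Z**2 ↦ 2·1·8·36 = 576
  -3*Z**3 ↦ -3·1·1·216 = -648
Sum: F(5, 8, 6) = (-375) + (600) + (-450) + (-960) + (240) + (540) + (512) + (576) + (-648) = 35.
Reducing mod 11: 35 ≡ 2 (mod 11).
Since F(a, b, c) ≡ 2 ≠ 0 (mod 11), P does NOT lie on the curve.


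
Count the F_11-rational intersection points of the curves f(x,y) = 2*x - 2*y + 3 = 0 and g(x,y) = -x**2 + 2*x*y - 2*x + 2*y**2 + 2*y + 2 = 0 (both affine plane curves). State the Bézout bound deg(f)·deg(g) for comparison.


Common zeros: {(4, 0)}; count = 1; Bézout bound = 2.

deg(f) = 1, deg(g) = 2, so Bézout bound = 2.
Scan x ∈ F_11. For each x, list the y ∈ F_11 with f(x, y) ≡ 0 and those with g(x, y) ≡ 0 (mod 11); the common zeros in that column are the intersection.
  x = 0: f ≡ 0 at y ∈ {7}; g ≡ 0 at y ∈ ∅; common: ∅.
  x = 1: f ≡ 0 at y ∈ {8}; g ≡ 0 at y ∈ ∅; common: ∅.
  x = 2: f ≡ 0 at y ∈ {9}; g ≡ 0 at y ∈ ∅; common: ∅.
  x = 3: f ≡ 0 at y ∈ {10}; g ≡ 0 at y ∈ {2, 5}; common: ∅.
  x = 4: f ≡ 0 at y ∈ {0}; g ≡ 0 at y ∈ {0, 6}; common: {0}.
  x = 5: f ≡ 0 at y ∈ {1}; g ≡ 0 at y ∈ {0, 5}; common: ∅.
  x = 6: f ≡ 0 at y ∈ {2}; g ≡ 0 at y ∈ {6, 9}; common: ∅.
  x = 7: f ≡ 0 at y ∈ {3}; g ≡ 0 at y ∈ ∅; common: ∅.
  x = 8: f ≡ 0 at y ∈ {4}; g ≡ 0 at y ∈ ∅; common: ∅.
  x = 9: f ≡ 0 at y ∈ {5}; g ≡ 0 at y ∈ ∅; common: ∅.
  x = 10: f ≡ 0 at y ∈ {6}; g ≡ 0 at y ∈ {2, 9}; common: ∅.
Collecting: common zeros = {(4, 0)}, so the count is 1.
Comparison with the Bézout bound: 1 ≤ 2 = deg(f)·deg(g), as expected for curves with no common component (the affine F_11-count falls short of the bound because intersections may lie at infinity, over extension fields, or carry multiplicity).


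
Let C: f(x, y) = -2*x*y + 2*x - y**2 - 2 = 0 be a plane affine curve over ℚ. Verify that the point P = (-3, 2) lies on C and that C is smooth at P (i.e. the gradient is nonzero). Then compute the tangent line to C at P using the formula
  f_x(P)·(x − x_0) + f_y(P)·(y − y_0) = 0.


Tangent line at P: -2*x + 2*y - 10 = 0.

Step 1: f(-3, 2) = 0, so P lies on C.
Step 2: partial derivatives
  f_x(x, y) = 2 - 2*y, f_y(x, y) = -2*x - 2*y.
  f_x(P) = -2, f_y(P) = 2 (gradient nonzero, so P is smooth).
Step 3: tangent line at P: -2·(x − -3) + 2·(y − 2) = 0.
Expanding: -2*x + 2*y - 10 = 0.


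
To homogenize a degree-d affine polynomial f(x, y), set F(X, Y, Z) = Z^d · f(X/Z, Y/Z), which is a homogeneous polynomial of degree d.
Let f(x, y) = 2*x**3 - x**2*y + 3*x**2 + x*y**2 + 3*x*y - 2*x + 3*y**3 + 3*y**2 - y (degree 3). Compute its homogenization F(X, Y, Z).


F(X, Y, Z) = 2*X**3 - X**2*Y + 3*X**2*Z + X*Y**2 + 3*X*Y*Z - 2*X*Z**2 + 3*Y**3 + 3*Y**2*Z - Y*Z**2

deg(f) = 3.
Substitute x = X/Z, y = Y/Z into f, then multiply by Z^3.
  monomial 2·x^3·y^0 ↦ 2·X^3·Y^0·Z^0.
  monomial -1·x^2·y^1 ↦ -1·X^2·Y^1·Z^0.
  monomial 3·x^2·y^0 ↦ 3·X^2·Y^0·Z^1.
  monomial 1·x^1·y^2 ↦ 1·X^1·Y^2·Z^0.
  monomial 3·x^1·y^1 ↦ 3·X^1·Y^1·Z^1.
  monomial -2·x^1·y^0 ↦ -2·X^1·Y^0·Z^2.
  monomial 3·x^0·y^3 ↦ 3·X^0·Y^3·Z^0.
  monomial 3·x^0·y^2 ↦ 3·X^0·Y^2·Z^1.
  monomial -1·x^0·y^1 ↦ -1·X^0·Y^1·Z^2.
Collecting: F(X, Y, Z) = 2*X**3 - X**2*Y + 3*X**2*Z + X*Y**2 + 3*X*Y*Z - 2*X*Z**2 + 3*Y**3 + 3*Y**2*Z - Y*Z**2.


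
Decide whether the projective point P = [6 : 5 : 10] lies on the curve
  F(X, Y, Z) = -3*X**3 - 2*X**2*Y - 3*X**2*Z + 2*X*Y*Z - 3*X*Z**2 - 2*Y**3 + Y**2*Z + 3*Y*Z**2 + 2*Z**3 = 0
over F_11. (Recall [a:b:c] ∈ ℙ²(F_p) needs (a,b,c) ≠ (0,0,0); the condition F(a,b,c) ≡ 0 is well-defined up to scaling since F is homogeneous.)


F(6,5,10) ≡ 3 (mod 11); P is NOT on the curve.

Evaluate F(6, 5, 10) term-by-term (mod 11).
  -3*X**3 ↦ -3·216·1·1 = -648
  -2*X**2*Y ↦ -2·36·5·1 = -360
  -3*X**2*Z ↦ -3·36·1·10 = -1080
  2*X*Y*Z ↦ 2·6·5·10 = 600
  -3*X*Z**2 ↦ -3·6·1·100 = -1800
  -2*Y**3 ↦ -2·1·125·1 = -250
  Y**2*Z ↦ 1·1·25·10 = 250
  3*Y*Z**2 ↦ 3·1·5·100 = 1500
  2*Z**3 ↦ 2·1·1·1000 = 2000
Sum: F(6, 5, 10) = (-648) + (-360) + (-1080) + (600) + (-1800) + (-250) + (250) + (1500) + (2000) = 212.
Reducing mod 11: 212 ≡ 3 (mod 11).
Since F(a, b, c) ≡ 3 ≠ 0 (mod 11), P does NOT lie on the curve.


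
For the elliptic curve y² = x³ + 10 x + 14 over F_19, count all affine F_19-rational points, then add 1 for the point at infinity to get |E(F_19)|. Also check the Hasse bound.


Affine points = {(1, 5), (1, 14), (2, 2), (2, 17), (4, 2), (4, 17), (6, 9), (6, 10), (7, 3), (7, 16), (8, 6), (8, 13), (9, 4), (9, 15), (11, 7), (11, 12), (12, 0), (13, 2), (13, 17), (15, 9), (15, 10), (17, 9), (17, 10)}; affine count = 23; |E(F_19)| = 24.

Discriminant check: Δ ∝ 4a³ + 27b² = 4·10³ + 27·14² = 4·1000 + 27·196 ≡ 1 (mod 19). Nonzero ⇒ E is nonsingular.
For each x ∈ F_19, compute rhs = x³ + 10·x + 14 mod 19, then count y ∈ F_19 with y² ≡ rhs.
  x = 0: rhs = 14, matching y values: none (0 points).
  x = 1: rhs = 6, matching y values: 5, 14 (2 points).
  x = 2: rhs = 4, matching y values: 2, 17 (2 points).
  x = 3: rhs = 14, matching y values: none (0 points).
  x = 4: rhs = 4, matching y values: 2, 17 (2 points).
  x = 5: rhs = 18, matching y values: none (0 points).
  x = 6: rhs = 5, matching y values: 9, 10 (2 points).
  x = 7: rhs = 9, matching y values: 3, 16 (2 points).
  x = 8: rhs = 17, matching y values: 6, 13 (2 points).
  x = 9: rhs = 16, matching y values: 4, 15 (2 points).
  x = 10: rhs = 12, matching y values: none (0 points).
  x = 11: rhs = 11, matching y values: 7, 12 (2 points).
  x = 12: rhs = 0, matching y values: 0 (1 points).
  x = 13: rhs = 4, matching y values: 2, 17 (2 points).
  x = 14: rhs = 10, matching y values: none (0 points).
  x = 15: rhs = 5, matching y values: 9, 10 (2 points).
  x = 16: rhs = 14, matching y values: none (0 points).
  x = 17: rhs = 5, matching y values: 9, 10 (2 points).
  x = 18: rhs = 3, matching y values: none (0 points).
Total affine count: 23.
Full point count |E(F_19)| = 23 + 1 = 24.
Hasse bound: |24 − (19+1)| = |4| = 4 ≤ 2√19 ≈ 8.7178 ✓.


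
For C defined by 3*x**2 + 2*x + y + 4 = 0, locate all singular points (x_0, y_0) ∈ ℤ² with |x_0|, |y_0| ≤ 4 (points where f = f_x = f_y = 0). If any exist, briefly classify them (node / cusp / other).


No singular points in the scanned grid; C is smooth there.

Compute partial derivatives:
  f_x = 6*x + 2.
  f_y = 1.
f_y = 1 is a nonzero constant, so f_y never vanishes: no point (x, y) can satisfy f = f_x = f_y = 0. In particular no (x, y) ∈ {−4, ..., 4}² is singular; the curve is smooth.


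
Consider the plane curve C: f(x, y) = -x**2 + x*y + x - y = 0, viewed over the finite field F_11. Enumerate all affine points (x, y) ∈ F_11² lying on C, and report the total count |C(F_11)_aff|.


Affine F_11-points: {(0, 0), (1, 0), (1, 1), (1, 2), (1, 3), (1, 4), (1, 5), (1, 6), (1, 7), (1, 8), (1, 9), (1, 10), (2, 2), (3, 3), (4, 4), (5, 5), (6, 6), (7, 7), (8, 8), (9, 9), (10, 10)}; count = 21.

For each of the 121 pairs (x, y) ∈ F_11², evaluate f(x, y) mod 11. Record the zeros.
  x = 0: [0↦0, 1↦10, 2↦9, 3↦8, 4↦7, 5↦6, 6↦5, 7↦4, 8↦3, 9↦2, 10↦1]  zeros at y ∈ {0}
  x = 1: [0↦0, 1↦0, 2↦0, 3↦0, 4↦0, 5↦0, 6↦0, 7↦0, 8↦0, 9↦0, 10↦0]  zeros at y ∈ {0, 1, 2, 3, 4, 5, 6, 7, 8, 9, 10}
  x = 2: [0↦9, 1↦10, 2↦0, 3↦1, 4↦2, 5↦3, 6↦4, 7↦5, 8↦6, 9↦7, 10↦8]  zeros at y ∈ {2}
  x = 3: [0↦5, 1↦7, 2↦9, 3↦0, 4↦2, 5↦4, 6↦6, 7↦8, 8↦10, 9↦1, 10↦3]  zeros at y ∈ {3}
  x = 4: [0↦10, 1↦2, 2↦5, 3↦8, 4↦0, 5↦3, 6↦6, 7↦9, 8↦1, 9↦4, 10↦7]  zeros at y ∈ {4}
  x = 5: [0↦2, 1↦6, 2↦10, 3↦3, 4↦7, 5↦0, 6↦4, 7↦8, 8↦1, 9↦5, 10↦9]  zeros at y ∈ {5}
  x = 6: [0↦3, 1↦8, 2↦2, 3↦7, 4↦1, 5↦6, 6↦0, 7↦5, 8↦10, 9↦4, 10↦9]  zeros at y ∈ {6}
  x = 7: [0↦2, 1↦8, 2↦3, 3↦9, 4↦4, 5↦10, 6↦5, 7↦0, 8↦6, 9↦1, 10↦7]  zeros at y ∈ {7}
  x = 8: [0↦10, 1↦6, 2↦2, 3↦9, 4↦5, 5↦1, 6↦8, 7↦4, 8↦0, 9↦7, 10↦3]  zeros at y ∈ {8}
  x = 9: [0↦5, 1↦2, 2↦10, 3↦7, 4↦4, 5↦1, 6↦9, 7↦6, 8↦3, 9↦0, 10↦8]  zeros at y ∈ {9}
  x = 10: [0↦9, 1↦7, 2↦5, 3↦3, 4↦1, 5↦10, 6↦8, 7↦6, 8↦4, 9↦2, 10↦0]  zeros at y ∈ {10}
Collecting zeros: affine points = {(0, 0), (1, 0), (1, 1), (1, 2), (1, 3), (1, 4), (1, 5), (1, 6), (1, 7), (1, 8), (1, 9), (1, 10), (2, 2), (3, 3), (4, 4), (5, 5), (6, 6), (7, 7), (8, 8), (9, 9), (10, 10)}.
Total count |C(F_11)_aff| = 21.


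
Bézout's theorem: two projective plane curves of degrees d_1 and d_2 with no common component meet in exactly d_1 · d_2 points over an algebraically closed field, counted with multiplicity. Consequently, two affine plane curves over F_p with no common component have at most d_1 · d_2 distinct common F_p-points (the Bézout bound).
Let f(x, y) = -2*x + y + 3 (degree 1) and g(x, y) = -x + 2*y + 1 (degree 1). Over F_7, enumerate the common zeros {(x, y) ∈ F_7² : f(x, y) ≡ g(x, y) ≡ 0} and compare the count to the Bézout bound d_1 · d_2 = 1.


Common zeros: {(4, 5)}; count = 1; Bézout bound = 1.

deg(f) = 1, deg(g) = 1, so Bézout bound = 1.
Scan x ∈ F_7. For each x, list the y ∈ F_7 with f(x, y) ≡ 0 and those with g(x, y) ≡ 0 (mod 7); the common zeros in that column are the intersection.
  x = 0: f ≡ 0 at y ∈ {4}; g ≡ 0 at y ∈ {3}; common: ∅.
  x = 1: f ≡ 0 at y ∈ {6}; g ≡ 0 at y ∈ {0}; common: ∅.
  x = 2: f ≡ 0 at y ∈ {1}; g ≡ 0 at y ∈ {4}; common: ∅.
  x = 3: f ≡ 0 at y ∈ {3}; g ≡ 0 at y ∈ {1}; common: ∅.
  x = 4: f ≡ 0 at y ∈ {5}; g ≡ 0 at y ∈ {5}; common: {5}.
  x = 5: f ≡ 0 at y ∈ {0}; g ≡ 0 at y ∈ {2}; common: ∅.
  x = 6: f ≡ 0 at y ∈ {2}; g ≡ 0 at y ∈ {6}; common: ∅.
Collecting: common zeros = {(4, 5)}, so the count is 1.
Comparison with the Bézout bound: 1 ≤ 1 = deg(f)·deg(g), as expected for curves with no common component (the bound is attained).


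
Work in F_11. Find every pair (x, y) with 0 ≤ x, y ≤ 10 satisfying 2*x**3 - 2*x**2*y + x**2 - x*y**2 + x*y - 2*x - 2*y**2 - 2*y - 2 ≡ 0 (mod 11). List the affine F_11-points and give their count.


Affine F_11-points: {(3, 0), (3, 1), (5, 1), (5, 8), (6, 2), (6, 6), (7, 9), (7, 10), (8, 6), (9, 1)}; count = 10.

For each of the 121 pairs (x, y) ∈ F_11², evaluate f(x, y) mod 11. Record the zeros.
  x = 0: [0↦9, 1↦5, 2↦8, 3↦7, 4↦2, 5↦4, 6↦2, 7↦7, 8↦8, 9↦5, 10↦9]  zeros at y ∈ ∅
  x = 1: [0↦10, 1↦4, 2↦3, 3↦7, 4↦5, 5↦8, 6↦5, 7↦7, 8↦3, 9↦4, 10↦10]  zeros at y ∈ ∅
  x = 2: [0↦3, 1↦2, 2↦4, 3↦9, 4↦6, 5↦6, 6↦9, 7↦4, 8↦2, 9↦3, 10↦7]  zeros at y ∈ ∅
  x = 3: [0↦0, 1↦0, 2↦1, 3↦3, 4↦6, 5↦10, 6↦4, 7↦10, 8↦6, 9↦3, 10↦1]  zeros at y ∈ {0, 1}
  x = 4: [0↦2, 1↦10, 2↦6, 3↦1, 4↦6, 5↦10, 6↦2, 7↦4, 8↦5, 9↦5, 10↦4]  zeros at y ∈ ∅
  x = 5: [0↦10, 1↦0, 2↦9, 3↦4, 4↦7, 5↦7, 6↦4, 7↦9, 8↦0, 9↦10, 10↦6]  zeros at y ∈ {1, 8}
  x = 6: [0↦3, 1↦4, 2↦0, 3↦2, 4↦10, 5↦2, 6↦0, 7↦4, 8↦3, 9↦8, 10↦8]  zeros at y ∈ {2, 6}
  x = 7: [0↦4, 1↦1, 2↦2, 3↦7, 4↦5, 5↦7, 6↦2, 7↦1, 8↦4, 9↦0, 10↦0]  zeros at y ∈ {9, 10}
  x = 8: [0↦3, 1↦3, 2↦5, 3↦9, 4↦4, 5↦1, 6↦0, 7↦1, 8↦4, 9↦9, 10↦5]  zeros at y ∈ {6}
  x = 9: [0↦1, 1↦0, 2↦10, 3↦9, 4↦8, 5↦7, 6↦6, 7↦5, 8↦4, 9↦3, 10↦2]  zeros at y ∈ {1}
  x = 10: [0↦10, 1↦4, 2↦7, 3↦8, 4↦7, 5↦4, 6↦10, 7↦3, 8↦5, 9↦5, 10↦3]  zeros at y ∈ ∅
Collecting zeros: affine points = {(3, 0), (3, 1), (5, 1), (5, 8), (6, 2), (6, 6), (7, 9), (7, 10), (8, 6), (9, 1)}.
Total count |C(F_11)_aff| = 10.


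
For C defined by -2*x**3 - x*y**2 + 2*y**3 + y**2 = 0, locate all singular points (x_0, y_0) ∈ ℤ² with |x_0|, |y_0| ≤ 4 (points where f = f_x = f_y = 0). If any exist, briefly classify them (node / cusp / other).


Singular points: {(0, 0)}; classification: cusp.

Compute partial derivatives:
  f_x = -6*x**2 - y**2.
  f_y = -2*x*y + 6*y**2 + 2*y.
Scan x_0 ∈ {−4, ..., 4}. For each x_0, f_y(x_0, y) is a polynomial in y; find its integer roots y ∈ {−4, ..., 4}, then test f_x and f at those candidates.
  x = -4: f_y(-4, y) = 6*y**2 + 10*y; vanishes at y ∈ {0}. (-4, 0): f_x = -96 ≠ 0.
  x = -3: f_y(-3, y) = 6*y**2 + 8*y; vanishes at y ∈ {0}. (-3, 0): f_x = -54 ≠ 0.
  x = -2: f_y(-2, y) = 6*y**2 + 6*y; vanishes at y ∈ {-1, 0}. (-2, -1): f_x = -25 ≠ 0; (-2, 0): f_x = -24 ≠ 0.
  x = -1: f_y(-1, y) = 6*y**2 + 4*y; vanishes at y ∈ {0}. (-1, 0): f_x = -6 ≠ 0.
  x = 0: f_y(0, y) = 6*y**2 + 2*y; vanishes at y ∈ {0}. (0, 0): f_x = 0, f = 0 — SINGULAR.
  x = 1: f_y(1, y) = 6*y**2; vanishes at y ∈ {0}. (1, 0): f_x = -6 ≠ 0.
  x = 2: f_y(2, y) = 6*y**2 - 2*y; vanishes at y ∈ {0}. (2, 0): f_x = -24 ≠ 0.
  x = 3: f_y(3, y) = 6*y**2 - 4*y; vanishes at y ∈ {0}. (3, 0): f_x = -54 ≠ 0.
  x = 4: f_y(4, y) = 6*y**2 - 6*y; vanishes at y ∈ {0, 1}. (4, 0): f_x = -96 ≠ 0; (4, 1): f_x = -97 ≠ 0.
Only singular point on the grid: (0, 0).
Classify: substitute x = 0 + u, y = 0 + v and expand: f = -2*u**3 - u*v**2 + 2*v**3 + v**2.
No constant or linear terms (consistent with a singular point). Quadratic part: v**2. Cubic part: -2*u**3 - u*v**2 + 2*v**3.
The quadratic part v**2 is a perfect square, so there is a single (double) tangent line v = 0, i.e. y = 0. Restricting the cubic part to that line (v = 0) leaves -2*u**3 ≠ 0, so f is not divisible by v and the branch is v² ≈ 2*u**3 to lowest order — this is a cusp.
Classification: cusp.


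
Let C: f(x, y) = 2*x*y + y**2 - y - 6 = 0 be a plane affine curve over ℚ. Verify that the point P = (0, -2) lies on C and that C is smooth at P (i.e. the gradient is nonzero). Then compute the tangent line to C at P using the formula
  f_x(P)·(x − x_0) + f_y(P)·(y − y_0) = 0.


Tangent line at P: -4*x - 5*y - 10 = 0.

Step 1: f(0, -2) = 0, so P lies on C.
Step 2: partial derivatives
  f_x(x, y) = 2*y, f_y(x, y) = 2*x + 2*y - 1.
  f_x(P) = -4, f_y(P) = -5 (gradient nonzero, so P is smooth).
Step 3: tangent line at P: -4·(x − 0) + -5·(y − -2) = 0.
Expanding: -4*x - 5*y - 10 = 0.


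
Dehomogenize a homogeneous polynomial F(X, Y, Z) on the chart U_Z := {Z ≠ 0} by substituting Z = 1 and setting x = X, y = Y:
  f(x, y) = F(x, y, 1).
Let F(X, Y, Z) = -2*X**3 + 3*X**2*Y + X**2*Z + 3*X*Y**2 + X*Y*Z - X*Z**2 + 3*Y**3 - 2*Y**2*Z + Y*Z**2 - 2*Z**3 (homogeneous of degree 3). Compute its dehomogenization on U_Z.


f(x, y) = -2*x**3 + 3*x**2*y + x**2 + 3*x*y**2 + x*y - x + 3*y**3 - 2*y**2 + y - 2

On U_Z we set Z = 1. Each monomial c·X^i·Y^j·Z^k in F becomes c·x^i·y^j·1^k = c·x^i·y^j.
Substituting Z = 1: F(X, Y, 1) = -2*x**3 + 3*x**2*y + x**2 + 3*x*y**2 + x*y - x + 3*y**3 - 2*y**2 + y - 2.
Note: deg(f) ≤ deg(F) = 3; strict inequality happens when F is divisible by Z (lost terms).


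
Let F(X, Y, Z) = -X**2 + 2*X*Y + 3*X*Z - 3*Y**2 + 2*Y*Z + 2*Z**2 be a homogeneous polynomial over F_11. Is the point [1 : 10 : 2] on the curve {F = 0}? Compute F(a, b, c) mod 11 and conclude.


F(1,10,2) ≡ 4 (mod 11); P is NOT on the curve.

Evaluate F(1, 10, 2) term-by-term (mod 11).
  -X**2 ↦ -1·1·1·1 = -1
  2*X*Y ↦ 2·1·10·1 = 20
  3*X*Z ↦ 3·1·1·2 = 6
  -3*Y**2 ↦ -3·1·100·1 = -300
  2*Y*Z ↦ 2·1·10·2 = 40
  2*Z**2 ↦ 2·1·1·4 = 8
Sum: F(1, 10, 2) = (-1) + (20) + (6) + (-300) + (40) + (8) = -227.
Reducing mod 11: -227 ≡ 4 (mod 11).
Since F(a, b, c) ≡ 4 ≠ 0 (mod 11), P does NOT lie on the curve.


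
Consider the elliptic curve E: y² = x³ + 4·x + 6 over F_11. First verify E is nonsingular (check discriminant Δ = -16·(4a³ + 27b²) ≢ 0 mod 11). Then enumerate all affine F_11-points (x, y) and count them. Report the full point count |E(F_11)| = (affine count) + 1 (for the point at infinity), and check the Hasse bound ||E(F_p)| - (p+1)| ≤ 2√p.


Affine points = {(1, 0), (2, 0), (3, 1), (3, 10), (4, 3), (4, 8), (6, 2), (6, 9), (7, 5), (7, 6), (8, 0), (9, 1), (9, 10), (10, 1), (10, 10)}; affine count = 15; |E(F_11)| = 16.

Discriminant check: Δ ∝ 4a³ + 27b² = 4·4³ + 27·6² = 4·64 + 27·36 ≡ 7 (mod 11). Nonzero ⇒ E is nonsingular.
For each x ∈ F_11, compute rhs = x³ + 4·x + 6 mod 11, then count y ∈ F_11 with y² ≡ rhs.
  x = 0: rhs = 6, matching y values: none (0 points).
  x = 1: rhs = 0, matching y values: 0 (1 points).
  x = 2: rhs = 0, matching y values: 0 (1 points).
  x = 3: rhs = 1, matching y values: 1, 10 (2 points).
  x = 4: rhs = 9, matching y values: 3, 8 (2 points).
  x = 5: rhs = 8, matching y values: none (0 points).
  x = 6: rhs = 4, matching y values: 2, 9 (2 points).
  x = 7: rhs = 3, matching y values: 5, 6 (2 points).
  x = 8: rhs = 0, matching y values: 0 (1 points).
  x = 9: rhs = 1, matching y values: 1, 10 (2 points).
  x = 10: rhs = 1, matching y values: 1, 10 (2 points).
Total affine count: 15.
Full point count |E(F_11)| = 15 + 1 = 16.
Hasse bound: |16 − (11+1)| = |4| = 4 ≤ 2√11 ≈ 6.6332 ✓.


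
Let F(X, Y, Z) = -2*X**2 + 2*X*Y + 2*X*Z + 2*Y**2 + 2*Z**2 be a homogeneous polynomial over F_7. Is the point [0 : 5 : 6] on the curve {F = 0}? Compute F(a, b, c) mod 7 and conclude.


F(0,5,6) ≡ 3 (mod 7); P is NOT on the curve.

Evaluate F(0, 5, 6) term-by-term (mod 7).
  -2*X**2 ↦ -2·0·1·1 = 0
  2*X*Y ↦ 2·0·5·1 = 0
  2*X*Z ↦ 2·0·1·6 = 0
  2*Y**2 ↦ 2·1·25·1 = 50
  2*Z**2 ↦ 2·1·1·36 = 72
Sum: F(0, 5, 6) = (0) + (0) + (0) + (50) + (72) = 122.
Reducing mod 7: 122 ≡ 3 (mod 7).
Since F(a, b, c) ≡ 3 ≠ 0 (mod 7), P does NOT lie on the curve.


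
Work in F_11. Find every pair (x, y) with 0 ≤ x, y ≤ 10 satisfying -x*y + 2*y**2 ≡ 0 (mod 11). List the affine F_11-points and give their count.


Affine F_11-points: {(0, 0), (1, 0), (1, 6), (2, 0), (2, 1), (3, 0), (3, 7), (4, 0), (4, 2), (5, 0), (5, 8), (6, 0), (6, 3), (7, 0), (7, 9), (8, 0), (8, 4), (9, 0), (9, 10), (10, 0), (10, 5)}; count = 21.

For each of the 121 pairs (x, y) ∈ F_11², evaluate f(x, y) mod 11. Record the zeros.
  x = 0: [0↦0, 1↦2, 2↦8, 3↦7, 4↦10, 5↦6, 6↦6, 7↦10, 8↦7, 9↦8, 10↦2]  zeros at y ∈ {0}
  x = 1: [0↦0, 1↦1, 2↦6, 3↦4, 4↦6, 5↦1, 6↦0, 7↦3, 8↦10, 9↦10, 10↦3]  zeros at y ∈ {0, 6}
  x = 2: [0↦0, 1↦0, 2↦4, 3↦1, 4↦2, 5↦7, 6↦5, 7↦7, 8↦2, 9↦1, 10↦4]  zeros at y ∈ {0, 1}
  x = 3: [0↦0, 1↦10, 2↦2, 3↦9, 4↦9, 5↦2, 6↦10, 7↦0, 8↦5, 9↦3, 10↦5]  zeros at y ∈ {0, 7}
  x = 4: [0↦0, 1↦9, 2↦0, 3↦6, 4↦5, 5↦8, 6↦4, 7↦4, 8↦8, 9↦5, 10↦6]  zeros at y ∈ {0, 2}
  x = 5: [0↦0, 1↦8, 2↦9, 3↦3, 4↦1, 5↦3, 6↦9, 7↦8, 8↦0, 9↦7, 10↦7]  zeros at y ∈ {0, 8}
  x = 6: [0↦0, 1↦7, 2↦7, 3↦0, 4↦8, 5↦9, 6↦3, 7↦1, 8↦3, 9↦9, 10↦8]  zeros at y ∈ {0, 3}
  x = 7: [0↦0, 1↦6, 2↦5, 3↦8, 4↦4, 5↦4, 6↦8, 7↦5, 8↦6, 9↦0, 10↦9]  zeros at y ∈ {0, 9}
  x = 8: [0↦0, 1↦5, 2↦3, 3↦5, 4↦0, 5↦10, 6↦2, 7↦9, 8↦9, 9↦2, 10↦10]  zeros at y ∈ {0, 4}
  x = 9: [0↦0, 1↦4, 2↦1, 3↦2, 4↦7, 5↦5, 6↦7, 7↦2, 8↦1, 9↦4, 10↦0]  zeros at y ∈ {0, 10}
  x = 10: [0↦0, 1↦3, 2↦10, 3↦10, 4↦3, 5↦0, 6↦1, 7↦6, 8↦4, 9↦6, 10↦1]  zeros at y ∈ {0, 5}
Collecting zeros: affine points = {(0, 0), (1, 0), (1, 6), (2, 0), (2, 1), (3, 0), (3, 7), (4, 0), (4, 2), (5, 0), (5, 8), (6, 0), (6, 3), (7, 0), (7, 9), (8, 0), (8, 4), (9, 0), (9, 10), (10, 0), (10, 5)}.
Total count |C(F_11)_aff| = 21.


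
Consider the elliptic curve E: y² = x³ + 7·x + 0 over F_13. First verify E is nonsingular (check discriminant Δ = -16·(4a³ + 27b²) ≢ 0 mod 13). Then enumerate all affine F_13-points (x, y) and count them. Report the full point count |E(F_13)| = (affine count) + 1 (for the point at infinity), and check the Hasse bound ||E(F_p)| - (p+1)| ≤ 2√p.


Affine points = {(0, 0), (2, 3), (2, 10), (3, 3), (3, 10), (4, 1), (4, 12), (5, 2), (5, 11), (8, 3), (8, 10), (9, 5), (9, 8), (10, 2), (10, 11), (11, 2), (11, 11)}; affine count = 17; |E(F_13)| = 18.

Discriminant check: Δ ∝ 4a³ + 27b² = 4·7³ + 27·0² = 4·343 + 27·0 ≡ 7 (mod 13). Nonzero ⇒ E is nonsingular.
For each x ∈ F_13, compute rhs = x³ + 7·x + 0 mod 13, then count y ∈ F_13 with y² ≡ rhs.
  x = 0: rhs = 0, matching y values: 0 (1 points).
  x = 1: rhs = 8, matching y values: none (0 points).
  x = 2: rhs = 9, matching y values: 3, 10 (2 points).
  x = 3: rhs = 9, matching y values: 3, 10 (2 points).
  x = 4: rhs = 1, matching y values: 1, 12 (2 points).
  x = 5: rhs = 4, matching y values: 2, 11 (2 points).
  x = 6: rhs = 11, matching y values: none (0 points).
  x = 7: rhs = 2, matching y values: none (0 points).
  x = 8: rhs = 9, matching y values: 3, 10 (2 points).
  x = 9: rhs = 12, matching y values: 5, 8 (2 points).
  x = 10: rhs = 4, matching y values: 2, 11 (2 points).
  x = 11: rhs = 4, matching y values: 2, 11 (2 points).
  x = 12: rhs = 5, matching y values: none (0 points).
Total affine count: 17.
Full point count |E(F_13)| = 17 + 1 = 18.
Hasse bound: |18 − (13+1)| = |4| = 4 ≤ 2√13 ≈ 7.2111 ✓.


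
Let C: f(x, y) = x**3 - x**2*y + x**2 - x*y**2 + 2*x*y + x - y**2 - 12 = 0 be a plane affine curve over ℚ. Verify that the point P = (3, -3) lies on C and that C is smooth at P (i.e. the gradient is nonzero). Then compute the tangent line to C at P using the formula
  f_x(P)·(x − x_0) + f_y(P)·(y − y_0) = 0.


Tangent line at P: 37*x + 21*y - 48 = 0.

Step 1: f(3, -3) = 0, so P lies on C.
Step 2: partial derivatives
  f_x(x, y) = 3*x**2 - 2*x*y + 2*x - y**2 + 2*y + 1, f_y(x, y) = -x**2 - 2*x*y + 2*x - 2*y.
  f_x(P) = 37, f_y(P) = 21 (gradient nonzero, so P is smooth).
Step 3: tangent line at P: 37·(x − 3) + 21·(y − -3) = 0.
Expanding: 37*x + 21*y - 48 = 0.


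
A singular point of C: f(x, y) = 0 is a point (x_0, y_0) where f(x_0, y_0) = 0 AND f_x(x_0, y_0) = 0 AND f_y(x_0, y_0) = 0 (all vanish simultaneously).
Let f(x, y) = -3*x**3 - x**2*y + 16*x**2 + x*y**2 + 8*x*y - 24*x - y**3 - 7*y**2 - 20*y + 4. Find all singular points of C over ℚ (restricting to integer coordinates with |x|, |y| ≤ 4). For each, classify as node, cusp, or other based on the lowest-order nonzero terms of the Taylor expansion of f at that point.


Singular points: {(2, -2)}; classification: cusp.

Compute partial derivatives:
  f_x = -9*x**2 - 2*x*y + 32*x + y**2 + 8*y - 24.
  f_y = -x**2 + 2*x*y + 8*x - 3*y**2 - 14*y - 20.
Scan x_0 ∈ {−4, ..., 4}. For each x_0, f_y(x_0, y) is a polynomial in y; find its integer roots y ∈ {−4, ..., 4}, then test f_x and f at those candidates.
  x = -4: f_y(-4, y) = -3*y**2 - 22*y - 68; no integer root y with |y| ≤ 4.
  x = -3: f_y(-3, y) = -3*y**2 - 20*y - 53; no integer root y with |y| ≤ 4.
  x = -2: f_y(-2, y) = -3*y**2 - 18*y - 40; no integer root y with |y| ≤ 4.
  x = -1: f_y(-1, y) = -3*y**2 - 16*y - 29; no integer root y with |y| ≤ 4.
  x = 0: f_y(0, y) = -3*y**2 - 14*y - 20; no integer root y with |y| ≤ 4.
  x = 1: f_y(1, y) = -3*y**2 - 12*y - 13; no integer root y with |y| ≤ 4.
  x = 2: f_y(2, y) = -3*y**2 - 10*y - 8; vanishes at y ∈ {-2}. (2, -2): f_x = 0, f = 0 — SINGULAR.
  x = 3: f_y(3, y) = -3*y**2 - 8*y - 5; vanishes at y ∈ {-1}. (3, -1): f_x = -10 ≠ 0.
  x = 4: f_y(4, y) = -3*y**2 - 6*y - 4; no integer root y with |y| ≤ 4.
Only singular point on the grid: (2, -2).
Classify: substitute x = 2 + u, y = -2 + v and expand: f = -3*u**3 - u**2*v + u*v**2 - v**3 + v**2.
No constant or linear terms (consistent with a singular point). Quadratic part: v**2. Cubic part: -3*u**3 - u**2*v + u*v**2 - v**3.
The quadratic part v**2 is a perfect square, so there is a single (double) tangent line v = 0, i.e. y = -2. Restricting the cubic part to that line (v = 0) leaves -3*u**3 ≠ 0, so f is not divisible by v and the branch is v² ≈ 3*u**3 to lowest order — this is a cusp.
Classification: cusp.


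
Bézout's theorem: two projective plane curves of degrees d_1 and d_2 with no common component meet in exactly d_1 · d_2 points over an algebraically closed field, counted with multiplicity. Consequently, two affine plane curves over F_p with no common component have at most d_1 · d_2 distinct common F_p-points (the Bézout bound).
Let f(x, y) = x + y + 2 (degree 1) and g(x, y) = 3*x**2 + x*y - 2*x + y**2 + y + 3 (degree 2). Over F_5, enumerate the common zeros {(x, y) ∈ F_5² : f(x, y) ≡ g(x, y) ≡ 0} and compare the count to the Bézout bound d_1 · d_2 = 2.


Common zeros: {(0, 3), (2, 1)}; count = 2; Bézout bound = 2.

deg(f) = 1, deg(g) = 2, so Bézout bound = 2.
Scan x ∈ F_5. For each x, list the y ∈ F_5 with f(x, y) ≡ 0 and those with g(x, y) ≡ 0 (mod 5); the common zeros in that column are the intersection.
  x = 0: f ≡ 0 at y ∈ {3}; g ≡ 0 at y ∈ {1, 3}; common: {3}.
  x = 1: f ≡ 0 at y ∈ {2}; g ≡ 0 at y ∈ ∅; common: ∅.
  x = 2: f ≡ 0 at y ∈ {1}; g ≡ 0 at y ∈ {1}; common: {1}.
  x = 3: f ≡ 0 at y ∈ {0}; g ≡ 0 at y ∈ {3}; common: ∅.
  x = 4: f ≡ 0 at y ∈ {4}; g ≡ 0 at y ∈ ∅; common: ∅.
Collecting: common zeros = {(0, 3), (2, 1)}, so the count is 2.
Comparison with the Bézout bound: 2 ≤ 2 = deg(f)·deg(g), as expected for curves with no common component (the bound is attained).


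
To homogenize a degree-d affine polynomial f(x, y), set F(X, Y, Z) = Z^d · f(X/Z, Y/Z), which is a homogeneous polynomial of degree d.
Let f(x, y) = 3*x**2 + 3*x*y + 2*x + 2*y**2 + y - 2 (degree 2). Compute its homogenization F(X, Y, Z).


F(X, Y, Z) = 3*X**2 + 3*X*Y + 2*X*Z + 2*Y**2 + Y*Z - 2*Z**2

deg(f) = 2.
Substitute x = X/Z, y = Y/Z into f, then multiply by Z^2.
  monomial 3·x^2·y^0 ↦ 3·X^2·Y^0·Z^0.
  monomial 3·x^1·y^1 ↦ 3·X^1·Y^1·Z^0.
  monomial 2·x^1·y^0 ↦ 2·X^1·Y^0·Z^1.
  monomial 2·x^0·y^2 ↦ 2·X^0·Y^2·Z^0.
  monomial 1·x^0·y^1 ↦ 1·X^0·Y^1·Z^1.
  monomial -2·x^0·y^0 ↦ -2·X^0·Y^0·Z^2.
Collecting: F(X, Y, Z) = 3*X**2 + 3*X*Y + 2*X*Z + 2*Y**2 + Y*Z - 2*Z**2.


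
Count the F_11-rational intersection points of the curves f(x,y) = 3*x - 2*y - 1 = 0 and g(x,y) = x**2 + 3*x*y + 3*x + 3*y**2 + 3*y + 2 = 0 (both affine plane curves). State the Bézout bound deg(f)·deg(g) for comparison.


Common zeros: ∅; count = 0; Bézout bound = 2.

deg(f) = 1, deg(g) = 2, so Bézout bound = 2.
Scan x ∈ F_11. For each x, list the y ∈ F_11 with f(x, y) ≡ 0 and those with g(x, y) ≡ 0 (mod 11); the common zeros in that column are the intersection.
  x = 0: f ≡ 0 at y ∈ {5}; g ≡ 0 at y ∈ ∅; common: ∅.
  x = 1: f ≡ 0 at y ∈ {1}; g ≡ 0 at y ∈ ∅; common: ∅.
  x = 2: f ≡ 0 at y ∈ {8}; g ≡ 0 at y ∈ {3, 5}; common: ∅.
  x = 3: f ≡ 0 at y ∈ {4}; g ≡ 0 at y ∈ {8, 10}; common: ∅.
  x = 4: f ≡ 0 at y ∈ {0}; g ≡ 0 at y ∈ ∅; common: ∅.
  x = 5: f ≡ 0 at y ∈ {7}; g ≡ 0 at y ∈ ∅; common: ∅.
  x = 6: f ≡ 0 at y ∈ {3}; g ≡ 0 at y ∈ {2}; common: ∅.
  x = 7: f ≡ 0 at y ∈ {10}; g ≡ 0 at y ∈ {1, 2}; common: ∅.
  x = 8: f ≡ 0 at y ∈ {6}; g ≡ 0 at y ∈ {3, 10}; common: ∅.
  x = 9: f ≡ 0 at y ∈ {2}; g ≡ 0 at y ∈ {0, 1}; common: ∅.
  x = 10: f ≡ 0 at y ∈ {9}; g ≡ 0 at y ∈ {0}; common: ∅.
Collecting: common zeros = ∅, so the count is 0.
Comparison with the Bézout bound: 0 ≤ 2 = deg(f)·deg(g), as expected for curves with no common component (the affine F_11-count falls short of the bound because intersections may lie at infinity, over extension fields, or carry multiplicity).


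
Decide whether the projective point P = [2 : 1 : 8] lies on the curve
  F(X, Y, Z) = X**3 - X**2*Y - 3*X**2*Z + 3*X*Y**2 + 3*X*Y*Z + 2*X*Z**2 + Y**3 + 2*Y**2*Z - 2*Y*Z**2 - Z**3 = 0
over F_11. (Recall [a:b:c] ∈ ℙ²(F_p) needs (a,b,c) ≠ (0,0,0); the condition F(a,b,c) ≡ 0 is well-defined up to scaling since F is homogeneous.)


F(2,1,8) ≡ 2 (mod 11); P is NOT on the curve.

Evaluate F(2, 1, 8) term-by-term (mod 11).
  X**3 ↦ 1·8·1·1 = 8
  -X**2*Y ↦ -1·4·1·1 = -4
  -3*X**2*Z ↦ -3·4·1·8 = -96
  3*X*Y**2 ↦ 3·2·1·1 = 6
  3*X*Y*Z ↦ 3·2·1·8 = 48
  2*X*Z**2 ↦ 2·2·1·64 = 256
  Y**3 ↦ 1·1·1·1 = 1
  2*Y**2*Z ↦ 2·1·1·8 = 16
  -2*Y*Z**2 ↦ -2·1·1·64 = -128
  -Z**3 ↦ -1·1·1·512 = -512
Sum: F(2, 1, 8) = (8) + (-4) + (-96) + (6) + (48) + (256) + (1) + (16) + (-128) + (-512) = -405.
Reducing mod 11: -405 ≡ 2 (mod 11).
Since F(a, b, c) ≡ 2 ≠ 0 (mod 11), P does NOT lie on the curve.
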